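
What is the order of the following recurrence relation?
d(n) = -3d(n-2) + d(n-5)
The order is the largest lag k for which d(n-k) appears. Here the deepest term is d(n-5), so the order is 5.

Order 5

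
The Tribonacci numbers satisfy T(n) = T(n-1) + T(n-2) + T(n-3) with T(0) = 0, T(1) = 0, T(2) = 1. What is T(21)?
Computing the sequence terms:
0, 0, 1, 1, 2, 4, 7, 13, 24, 44, 81, 149, 274, 504, 927, 1705, 3136, 5768, 10609, 19513, 35890, 66012

66012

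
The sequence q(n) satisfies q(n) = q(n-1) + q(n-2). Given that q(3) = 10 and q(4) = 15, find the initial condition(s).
Work backwards using q(k) = q(k+2) - q(k+1):
q(2) = q(4) - q(3) = 15 - 10 = 5
q(1) = q(3) - q(2) = 10 - 5 = 5
q(0) = q(2) - q(1) = 5 - 5 = 0

q(0) = 0, q(1) = 5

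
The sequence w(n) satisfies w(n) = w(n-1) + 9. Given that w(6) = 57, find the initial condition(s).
w(6) = w(0) + 6·9, so w(0) = 57 - 54 = 3.

w(0) = 3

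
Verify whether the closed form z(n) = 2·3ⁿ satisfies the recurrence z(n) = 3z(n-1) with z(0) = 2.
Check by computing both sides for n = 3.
From the recurrence with z(0) = 2:
  z(0) = 2, z(1) = 6, z(2) = 18, z(3) = 54
  so the recurrence gives z(3) = 54.
From the proposed closed form z(n) = 2·3ⁿ:
  z(3) = 54.
Both sides give 54 at n = 3, and the initial condition(s) match, so the closed form is consistent.

Yes, the closed form is correct.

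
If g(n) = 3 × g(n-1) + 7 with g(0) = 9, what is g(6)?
Computing step by step:
g(0) = 9
g(1) = 3 × 9 + 7 = 34
g(2) = 3 × 34 + 7 = 109
g(3) = 3 × 109 + 7 = 334
g(4) = 3 × 334 + 7 = 1009
g(5) = 3 × 1009 + 7 = 3034
g(6) = 3 × 3034 + 7 = 9109

9109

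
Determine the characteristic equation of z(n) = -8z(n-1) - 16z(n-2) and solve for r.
Substitute z(n) = rⁿ and divide through by rⁿ⁻²: r² + 8r + 16 = 0
Factor: (r + 4)² = 0, so r = -4 (double root).
General solution: z(n) = (A + Bn)·(-4)ⁿ

Characteristic: r² + 8r + 16 = 0, Roots: r = -4 (double root)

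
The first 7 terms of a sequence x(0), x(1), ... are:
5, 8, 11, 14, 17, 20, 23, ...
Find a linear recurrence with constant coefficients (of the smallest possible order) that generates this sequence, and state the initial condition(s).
Look for the lowest-order linear relation among consecutive terms.
Observation: consecutive differences are constant (= 3).
Check at n=2: 1·8 + 3 = 11. ✓

x(n) = x(n-1) + 3, x(0) = 5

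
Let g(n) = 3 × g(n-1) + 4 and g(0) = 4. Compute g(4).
Computing step by step:
g(0) = 4
g(1) = 3 × 4 + 4 = 16
g(2) = 3 × 16 + 4 = 52
g(3) = 3 × 52 + 4 = 160
g(4) = 3 × 160 + 4 = 484

484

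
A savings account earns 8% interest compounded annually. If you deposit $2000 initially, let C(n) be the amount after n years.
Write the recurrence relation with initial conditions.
Each year the balance grows by 8%, i.e. is multiplied by 1 + 8/100 = 1.08, so C(n) = 1.08 × C(n-1). The initial deposit gives C(0) = 2000.
Unrolling gives the closed form C(n) = 2000 × (1.08)ⁿ.

C(n) = 1.08 × C(n-1), C(0) = 2000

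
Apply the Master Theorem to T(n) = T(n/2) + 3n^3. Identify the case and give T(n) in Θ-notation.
Master Theorem template: T(n) = a·T(n/b) + f(n).
Here: a=1, b=2, f(n)=3n^3
Compute log_b(a) = log_2(1) = 0.
f(n) = 3n^3 = Ω(n^(0+ε)) with ε = 3, and the regularity condition holds (a·f(n/b) = (a/b^3)·f(n) with a/b^3 = 2^-3 < 1). Case 3: T(n) = Θ(f(n)) = Θ(n^3).

Case 3: T(n) = Θ(n^3)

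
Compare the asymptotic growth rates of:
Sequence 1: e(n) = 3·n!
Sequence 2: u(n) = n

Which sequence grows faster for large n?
Comparing growth rates:
Growth-rate hierarchy: log n ≺ any polynomial ≺ any exponential cⁿ (c>1) ≺ n! ≺ nⁿ.
factorial dominates polynomial degree 1 asymptotically.

e(n) grows faster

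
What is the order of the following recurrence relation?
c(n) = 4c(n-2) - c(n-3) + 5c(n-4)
The order is the largest lag k for which c(n-k) appears. Here the deepest term is c(n-4), so the order is 4.

Order 4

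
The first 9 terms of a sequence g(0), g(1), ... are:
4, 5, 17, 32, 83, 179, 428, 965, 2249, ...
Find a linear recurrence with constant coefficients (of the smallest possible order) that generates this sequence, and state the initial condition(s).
Look for the lowest-order linear relation among consecutive terms.
Observation: g(n) - 1·g(n-1) - (3)·g(n-2) = 0 holds for the shown terms, and no order-1 relation g(n) = α·g(n-1) + β fits.
Check at n=3: 1·17 + (3)·5 = 32. ✓

g(n) = g(n-1) + 3g(n-2), g(0) = 4, g(1) = 5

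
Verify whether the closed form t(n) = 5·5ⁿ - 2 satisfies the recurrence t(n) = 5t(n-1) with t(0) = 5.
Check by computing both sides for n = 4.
From the recurrence with t(0) = 5:
  t(0) = 5, t(1) = 25, t(2) = 125, t(3) = 625, t(4) = 3125
  so the recurrence gives t(4) = 3125.
From the proposed closed form t(n) = 5·5ⁿ - 2:
  t(4) = 3123.
The recurrence gives 3125 but the closed form gives 3123, so the closed form does not satisfy the recurrence.

No, the closed form is incorrect.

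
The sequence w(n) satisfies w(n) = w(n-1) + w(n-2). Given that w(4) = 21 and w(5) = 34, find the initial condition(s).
Work backwards using w(k) = w(k+2) - w(k+1):
w(3) = w(5) - w(4) = 34 - 21 = 13
w(2) = w(4) - w(3) = 21 - 13 = 8
w(1) = w(3) - w(2) = 13 - 8 = 5
w(0) = w(2) - w(1) = 8 - 5 = 3

w(0) = 3, w(1) = 5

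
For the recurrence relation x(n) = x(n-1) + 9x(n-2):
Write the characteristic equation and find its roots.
Substitute x(n) = rⁿ and divide through by rⁿ⁻²: r² - r - 9 = 0
Discriminant: 1² + 4·9 = 37, not a perfect square, so by the quadratic formula r = (1 ± √37)/2.
General solution: x(n) = A·r₁ⁿ + B·r₂ⁿ where r₁,r₂ = (1 ± √37)/2

Characteristic: r² - r - 9 = 0, Roots: r = (1 ± √37)/2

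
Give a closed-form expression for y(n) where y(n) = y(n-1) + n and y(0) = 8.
Recurrence: y(n) = y(n-1) + n, initial: y(0) = 8.
Telescoping: y(n) = y(0) + Σᵢ₌₁ⁿ i = 8 + n(n+1)/2.

y(n) = n(n+1)/2 + 8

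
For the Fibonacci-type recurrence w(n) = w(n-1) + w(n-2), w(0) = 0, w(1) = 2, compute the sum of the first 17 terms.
Computing the sequence terms: 0, 2, 2, 4, 6, 10, 16, 26, 42, 68, 110, 178, 288, 466, 754, 1220, 1974
Adding these values together:

5166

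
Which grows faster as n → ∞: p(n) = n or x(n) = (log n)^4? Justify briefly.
Comparing growth rates:
Growth-rate hierarchy: log n ≺ any polynomial ≺ any exponential cⁿ (c>1) ≺ n! ≺ nⁿ.
polynomial degree 1 dominates polylogarithmic (log n)^4 asymptotically.

p(n) grows faster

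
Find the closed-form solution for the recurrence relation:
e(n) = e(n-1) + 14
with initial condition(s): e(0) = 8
Recurrence: e(n) = e(n-1) + 14, initial: e(0) = 8.
Each step adds 14, so e(n) = e(0) + 14n = 14n + 8.

e(n) = 14n + 8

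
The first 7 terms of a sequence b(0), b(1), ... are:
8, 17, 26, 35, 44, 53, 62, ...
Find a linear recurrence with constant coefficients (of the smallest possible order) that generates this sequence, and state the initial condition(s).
Look for the lowest-order linear relation among consecutive terms.
Observation: consecutive differences are constant (= 9).
Check at n=2: 1·17 + 9 = 26. ✓

b(n) = b(n-1) + 9, b(0) = 8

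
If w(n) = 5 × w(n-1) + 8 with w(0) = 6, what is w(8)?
Computing step by step:
w(0) = 6
w(1) = 5 × 6 + 8 = 38
w(2) = 5 × 38 + 8 = 198
w(3) = 5 × 198 + 8 = 998
w(4) = 5 × 998 + 8 = 4998
w(5) = 5 × 4998 + 8 = 24998
w(6) = 5 × 24998 + 8 = 124998
w(7) = 5 × 124998 + 8 = 624998
w(8) = 5 × 624998 + 8 = 3124998

3124998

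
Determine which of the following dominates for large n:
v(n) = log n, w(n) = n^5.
Comparing growth rates:
Growth-rate hierarchy: log n ≺ any polynomial ≺ any exponential cⁿ (c>1) ≺ n! ≺ nⁿ.
polynomial degree 5 dominates logarithmic asymptotically.

w(n) grows faster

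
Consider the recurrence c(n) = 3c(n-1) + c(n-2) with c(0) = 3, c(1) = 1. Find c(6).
Computing the sequence terms:
3, 1, 6, 19, 63, 208, 687

687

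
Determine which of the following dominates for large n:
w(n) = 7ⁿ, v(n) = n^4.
Comparing growth rates:
Growth-rate hierarchy: log n ≺ any polynomial ≺ any exponential cⁿ (c>1) ≺ n! ≺ nⁿ.
exponential base 7 dominates polynomial degree 4 asymptotically.

w(n) grows faster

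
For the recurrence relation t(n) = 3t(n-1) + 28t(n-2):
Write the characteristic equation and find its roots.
Substitute t(n) = rⁿ and divide through by rⁿ⁻²: r² - 3r - 28 = 0
Factor: (r - 7)(r + 4) = 0, so r = 7, -4.
General solution: t(n) = A·7ⁿ + B·(-4)ⁿ

Characteristic: r² - 3r - 28 = 0, Roots: r = 7, -4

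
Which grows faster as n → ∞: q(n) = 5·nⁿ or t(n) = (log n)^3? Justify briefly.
Comparing growth rates:
Growth-rate hierarchy: log n ≺ any polynomial ≺ any exponential cⁿ (c>1) ≺ n! ≺ nⁿ.
super-exponential nⁿ dominates polylogarithmic (log n)^3 asymptotically.

q(n) grows faster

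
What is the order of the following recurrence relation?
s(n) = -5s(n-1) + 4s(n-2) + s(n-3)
The order is the largest lag k for which s(n-k) appears. Here the deepest term is s(n-3), so the order is 3.

Order 3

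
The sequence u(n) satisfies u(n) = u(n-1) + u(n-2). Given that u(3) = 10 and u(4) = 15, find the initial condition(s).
Work backwards using u(k) = u(k+2) - u(k+1):
u(2) = u(4) - u(3) = 15 - 10 = 5
u(1) = u(3) - u(2) = 10 - 5 = 5
u(0) = u(2) - u(1) = 5 - 5 = 0

u(0) = 0, u(1) = 5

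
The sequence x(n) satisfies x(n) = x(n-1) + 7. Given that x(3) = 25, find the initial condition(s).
x(3) = x(0) + 3·7, so x(0) = 25 - 21 = 4.

x(0) = 4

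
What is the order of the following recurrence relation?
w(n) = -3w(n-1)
The order is the largest lag k for which w(n-k) appears. Here the deepest term is w(n-1), so the order is 1.

Order 1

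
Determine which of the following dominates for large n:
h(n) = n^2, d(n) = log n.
Comparing growth rates:
Growth-rate hierarchy: log n ≺ any polynomial ≺ any exponential cⁿ (c>1) ≺ n! ≺ nⁿ.
polynomial degree 2 dominates logarithmic asymptotically.

h(n) grows faster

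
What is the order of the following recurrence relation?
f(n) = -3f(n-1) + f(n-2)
The order is the largest lag k for which f(n-k) appears. Here the deepest term is f(n-2), so the order is 2.

Order 2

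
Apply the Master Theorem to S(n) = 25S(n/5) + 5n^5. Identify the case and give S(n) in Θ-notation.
Master Theorem template: S(n) = a·S(n/b) + f(n).
Here: a=25, b=5, f(n)=5n^5
Compute log_b(a) = log_5(25) = 2.
f(n) = 5n^5 = Ω(n^(2+ε)) with ε = 3, and the regularity condition holds (a·f(n/b) = (a/b^5)·f(n) with a/b^5 = 5^-3 < 1). Case 3: S(n) = Θ(f(n)) = Θ(n^5).

Case 3: S(n) = Θ(n^5)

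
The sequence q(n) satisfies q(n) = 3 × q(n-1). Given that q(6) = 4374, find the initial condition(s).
In general q(n) = 3ⁿ · q(0). At n = 6: q(0) = q(6) / 3^6 = 4374 / 729 = 6.

q(0) = 6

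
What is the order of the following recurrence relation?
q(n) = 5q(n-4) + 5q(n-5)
The order is the largest lag k for which q(n-k) appears. Here the deepest term is q(n-5), so the order is 5.

Order 5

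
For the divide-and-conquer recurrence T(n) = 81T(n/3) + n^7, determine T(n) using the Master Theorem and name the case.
Master Theorem template: T(n) = a·T(n/b) + f(n).
Here: a=81, b=3, f(n)=n^7
Compute log_b(a) = log_3(81) = 4.
f(n) = n^7 = Ω(n^(4+ε)) with ε = 3, and the regularity condition holds (a·f(n/b) = (a/b^7)·f(n) with a/b^7 = 3^-3 < 1). Case 3: T(n) = Θ(f(n)) = Θ(n^7).

Case 3: T(n) = Θ(n^7)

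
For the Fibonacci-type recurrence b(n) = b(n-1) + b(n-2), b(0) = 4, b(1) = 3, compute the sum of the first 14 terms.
Computing the sequence terms: 4, 3, 7, 10, 17, 27, 44, 71, 115, 186, 301, 487, 788, 1275
Adding these values together:

3335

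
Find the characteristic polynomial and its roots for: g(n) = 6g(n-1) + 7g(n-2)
Substitute g(n) = rⁿ and divide through by rⁿ⁻²: r² - 6r - 7 = 0
Factor: (r + 1)(r - 7) = 0, so r = -1, 7.
General solution: g(n) = A·(-1)ⁿ + B·7ⁿ

Characteristic: r² - 6r - 7 = 0, Roots: r = -1, 7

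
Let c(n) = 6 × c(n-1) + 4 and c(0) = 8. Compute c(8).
Computing step by step:
c(0) = 8
c(1) = 6 × 8 + 4 = 52
c(2) = 6 × 52 + 4 = 316
c(3) = 6 × 316 + 4 = 1900
c(4) = 6 × 1900 + 4 = 11404
c(5) = 6 × 11404 + 4 = 68428
c(6) = 6 × 68428 + 4 = 410572
c(7) = 6 × 410572 + 4 = 2463436
c(8) = 6 × 2463436 + 4 = 14780620

14780620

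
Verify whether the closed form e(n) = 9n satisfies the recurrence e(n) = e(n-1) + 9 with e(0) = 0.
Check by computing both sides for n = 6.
From the recurrence with e(0) = 0:
  e(0) = 0, e(1) = 9, e(2) = 18, e(3) = 27, e(4) = 36, e(5) = 45, e(6) = 54
  so the recurrence gives e(6) = 54.
From the proposed closed form e(n) = 9n:
  e(6) = 54.
Both sides give 54 at n = 6, and the initial condition(s) match, so the closed form is consistent.

Yes, the closed form is correct.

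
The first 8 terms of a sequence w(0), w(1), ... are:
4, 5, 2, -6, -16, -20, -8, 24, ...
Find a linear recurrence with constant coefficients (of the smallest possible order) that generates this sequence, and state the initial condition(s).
Look for the lowest-order linear relation among consecutive terms.
Observation: w(n) - 2·w(n-1) - (-2)·w(n-2) = 0 holds for the shown terms, and no order-1 relation w(n) = α·w(n-1) + β fits.
Check at n=3: 2·2 + (-2)·5 = -6. ✓

w(n) = 2w(n-1) - 2w(n-2), w(0) = 4, w(1) = 5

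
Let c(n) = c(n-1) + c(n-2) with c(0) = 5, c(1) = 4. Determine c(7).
Computing the sequence terms:
5, 4, 9, 13, 22, 35, 57, 92

92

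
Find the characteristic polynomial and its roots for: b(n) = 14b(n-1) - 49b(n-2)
Substitute b(n) = rⁿ and divide through by rⁿ⁻²: r² - 14r + 49 = 0
Factor: (r - 7)² = 0, so r = 7 (double root).
General solution: b(n) = (A + Bn)·7ⁿ

Characteristic: r² - 14r + 49 = 0, Roots: r = 7 (double root)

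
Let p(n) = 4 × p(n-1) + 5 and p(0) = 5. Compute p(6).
Computing step by step:
p(0) = 5
p(1) = 4 × 5 + 5 = 25
p(2) = 4 × 25 + 5 = 105
p(3) = 4 × 105 + 5 = 425
p(4) = 4 × 425 + 5 = 1705
p(5) = 4 × 1705 + 5 = 6825
p(6) = 4 × 6825 + 5 = 27305

27305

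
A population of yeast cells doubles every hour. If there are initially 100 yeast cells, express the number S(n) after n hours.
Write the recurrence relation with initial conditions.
Each hour multiplies the count by 2, so the count after n hours depends only on the count after n-1 hours: S(n) = 2 × S(n-1). The starting count gives S(0) = 100.
Unrolling n times gives the closed form S(n) = 100 × 2ⁿ.

S(n) = 2 × S(n-1), S(0) = 100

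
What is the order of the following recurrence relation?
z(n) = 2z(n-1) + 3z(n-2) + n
The order is the largest lag k for which z(n-k) appears. Here the deepest term is z(n-2) (the n term is non-homogeneous and does not affect the order), so the order is 2.

Order 2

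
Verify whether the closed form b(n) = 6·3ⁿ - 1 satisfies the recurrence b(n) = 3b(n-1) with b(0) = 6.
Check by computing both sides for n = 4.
From the recurrence with b(0) = 6:
  b(0) = 6, b(1) = 18, b(2) = 54, b(3) = 162, b(4) = 486
  so the recurrence gives b(4) = 486.
From the proposed closed form b(n) = 6·3ⁿ - 1:
  b(4) = 485.
The recurrence gives 486 but the closed form gives 485, so the closed form does not satisfy the recurrence.

No, the closed form is incorrect.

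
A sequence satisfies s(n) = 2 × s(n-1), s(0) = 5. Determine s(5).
Computing step by step:
s(0) = 5
s(1) = 2 × 5 = 10
s(2) = 2 × 10 = 20
s(3) = 2 × 20 = 40
s(4) = 2 × 40 = 80
s(5) = 2 × 80 = 160

160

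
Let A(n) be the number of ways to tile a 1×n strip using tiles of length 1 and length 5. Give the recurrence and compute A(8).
Condition on the last tile: it has length 1 (leaving a 1×(n-1) strip) or length 5 (leaving a 1×(n-5) strip), so A(n) = A(n-1) + A(n-5) (order-5 linear recurrence).
For 0 ≤ i < 5 only unit tiles fit, so A(i) = 1.
Iterating the recurrence: A(5) = 2, A(6) = 3, A(7) = 4, A(8) = 5.

A(n) = A(n-1) + A(n-5), with A(i) = 1 for 0 ≤ i < 5; A(8) = 5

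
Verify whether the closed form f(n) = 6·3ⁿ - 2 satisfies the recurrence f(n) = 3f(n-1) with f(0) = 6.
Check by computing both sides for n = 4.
From the recurrence with f(0) = 6:
  f(0) = 6, f(1) = 18, f(2) = 54, f(3) = 162, f(4) = 486
  so the recurrence gives f(4) = 486.
From the proposed closed form f(n) = 6·3ⁿ - 2:
  f(4) = 484.
The recurrence gives 486 but the closed form gives 484, so the closed form does not satisfy the recurrence.

No, the closed form is incorrect.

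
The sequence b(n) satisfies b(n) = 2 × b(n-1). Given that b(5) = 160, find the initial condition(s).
In general b(n) = 2ⁿ · b(0). At n = 5: b(0) = b(5) / 2^5 = 160 / 32 = 5.

b(0) = 5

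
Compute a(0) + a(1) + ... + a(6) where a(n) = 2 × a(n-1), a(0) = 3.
Computing the sequence terms: 3, 6, 12, 24, 48, 96, 192
Adding these values together:

381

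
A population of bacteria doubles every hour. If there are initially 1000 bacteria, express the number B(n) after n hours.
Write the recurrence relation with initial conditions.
Each hour multiplies the count by 2, so the count after n hours depends only on the count after n-1 hours: B(n) = 2 × B(n-1). The starting count gives B(0) = 1000.
Unrolling n times gives the closed form B(n) = 1000 × 2ⁿ.

B(n) = 2 × B(n-1), B(0) = 1000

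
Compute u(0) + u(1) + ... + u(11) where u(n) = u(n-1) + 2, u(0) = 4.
Computing the sequence terms: 4, 6, 8, 10, 12, 14, 16, 18, 20, 22, 24, 26
Adding these values together:

180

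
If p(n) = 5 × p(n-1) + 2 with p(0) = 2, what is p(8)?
Computing step by step:
p(0) = 2
p(1) = 5 × 2 + 2 = 12
p(2) = 5 × 12 + 2 = 62
p(3) = 5 × 62 + 2 = 312
p(4) = 5 × 312 + 2 = 1562
p(5) = 5 × 1562 + 2 = 7812
p(6) = 5 × 7812 + 2 = 39062
p(7) = 5 × 39062 + 2 = 195312
p(8) = 5 × 195312 + 2 = 976562

976562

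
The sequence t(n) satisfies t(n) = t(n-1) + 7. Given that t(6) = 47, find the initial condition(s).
t(6) = t(0) + 6·7, so t(0) = 47 - 42 = 5.

t(0) = 5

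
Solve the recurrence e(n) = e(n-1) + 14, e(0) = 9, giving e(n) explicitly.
Recurrence: e(n) = e(n-1) + 14, initial: e(0) = 9.
Each step adds 14, so e(n) = e(0) + 14n = 14n + 9.

e(n) = 14n + 9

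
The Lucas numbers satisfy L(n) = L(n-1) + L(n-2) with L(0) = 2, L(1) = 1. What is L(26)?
Computing the sequence terms:
2, 1, 3, 4, 7, 11, 18, 29, 47, 76, 123, 199, 322, 521, 843, 1364, 2207, 3571, 5778, 9349, 15127, 24476, 39603, 64079, 103682, 167761, 271443

271443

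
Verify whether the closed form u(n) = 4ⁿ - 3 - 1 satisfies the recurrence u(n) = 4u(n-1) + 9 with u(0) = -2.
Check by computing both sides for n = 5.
From the recurrence with u(0) = -2:
  u(0) = -2, u(1) = 1, u(2) = 13, u(3) = 61, u(4) = 253, u(5) = 1021
  so the recurrence gives u(5) = 1021.
From the proposed closed form u(n) = 4ⁿ - 3 - 1:
  u(5) = 1020.
The recurrence gives 1021 but the closed form gives 1020, so the closed form does not satisfy the recurrence.

No, the closed form is incorrect.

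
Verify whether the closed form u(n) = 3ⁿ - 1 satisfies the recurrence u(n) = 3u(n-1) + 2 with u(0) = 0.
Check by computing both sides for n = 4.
From the recurrence with u(0) = 0:
  u(0) = 0, u(1) = 2, u(2) = 8, u(3) = 26, u(4) = 80
  so the recurrence gives u(4) = 80.
From the proposed closed form u(n) = 3ⁿ - 1:
  u(4) = 80.
Both sides give 80 at n = 4, and the initial condition(s) match, so the closed form is consistent.

Yes, the closed form is correct.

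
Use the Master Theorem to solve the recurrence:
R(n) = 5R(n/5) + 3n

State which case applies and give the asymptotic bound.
Master Theorem template: R(n) = a·R(n/b) + f(n).
Here: a=5, b=5, f(n)=3n
Compute log_b(a) = log_5(5) = 1.
f(n) = 3n = Θ(n). Case 2: R(n) = Θ(n log n).

Case 2: R(n) = Θ(n log n)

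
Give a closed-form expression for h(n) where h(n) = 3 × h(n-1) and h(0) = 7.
Recurrence: h(n) = 3 × h(n-1), initial: h(0) = 7.
Each term is 3 times the previous, so this is geometric with ratio 3. After n steps: h(n) = h(0)·3ⁿ = 7·3ⁿ.

h(n) = 7·3ⁿ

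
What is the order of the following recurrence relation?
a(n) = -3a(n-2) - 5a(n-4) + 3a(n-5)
The order is the largest lag k for which a(n-k) appears. Here the deepest term is a(n-5), so the order is 5.

Order 5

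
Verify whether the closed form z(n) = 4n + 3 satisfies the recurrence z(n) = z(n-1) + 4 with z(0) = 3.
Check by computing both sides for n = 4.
From the recurrence with z(0) = 3:
  z(0) = 3, z(1) = 7, z(2) = 11, z(3) = 15, z(4) = 19
  so the recurrence gives z(4) = 19.
From the proposed closed form z(n) = 4n + 3:
  z(4) = 19.
Both sides give 19 at n = 4, and the initial condition(s) match, so the closed form is consistent.

Yes, the closed form is correct.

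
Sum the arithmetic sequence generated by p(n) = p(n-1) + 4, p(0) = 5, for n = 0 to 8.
Computing the sequence terms: 5, 9, 13, 17, 21, 25, 29, 33, 37
Adding these values together:

189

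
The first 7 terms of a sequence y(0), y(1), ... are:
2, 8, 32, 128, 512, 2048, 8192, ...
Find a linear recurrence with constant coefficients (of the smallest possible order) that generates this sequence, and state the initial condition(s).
Look for the lowest-order linear relation among consecutive terms.
Observation: each term is 4× the previous.
Check at n=2: 4·8 = 32. ✓

y(n) = 4 × y(n-1), y(0) = 2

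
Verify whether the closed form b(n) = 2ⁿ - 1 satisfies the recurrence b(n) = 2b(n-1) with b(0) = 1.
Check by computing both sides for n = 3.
From the recurrence with b(0) = 1:
  b(0) = 1, b(1) = 2, b(2) = 4, b(3) = 8
  so the recurrence gives b(3) = 8.
From the proposed closed form b(n) = 2ⁿ - 1:
  b(3) = 7.
The recurrence gives 8 but the closed form gives 7, so the closed form does not satisfy the recurrence.

No, the closed form is incorrect.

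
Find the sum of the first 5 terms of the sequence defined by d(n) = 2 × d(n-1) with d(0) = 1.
Computing the sequence terms: 1, 2, 4, 8, 16
Adding these values together:

31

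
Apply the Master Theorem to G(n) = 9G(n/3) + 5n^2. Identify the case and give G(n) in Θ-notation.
Master Theorem template: G(n) = a·G(n/b) + f(n).
Here: a=9, b=3, f(n)=5n^2
Compute log_b(a) = log_3(9) = 2.
f(n) = 5n^2 = Θ(n^2). Case 2: G(n) = Θ(n^2 log n).

Case 2: G(n) = Θ(n^2 log n)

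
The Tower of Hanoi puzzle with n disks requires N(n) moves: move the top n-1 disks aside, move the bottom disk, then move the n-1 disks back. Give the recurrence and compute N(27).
Moving n disks = move the top n-1 disks aside (N(n-1) moves) + move the largest disk (1 move) + move the n-1 disks back on top (N(n-1) moves), so N(n) = 2N(n-1) + 1, with N(1) = 1 (a single disk takes one move).
First terms: 1, 3, 7, 15, 31, 63, … — each is one less than a power of 2. Indeed N(n) + 1 = 2(N(n-1) + 1) with N(1) + 1 = 2, so N(n) + 1 = 2ⁿ and N(n) = 2ⁿ - 1.
Hence N(27) = 2^27 - 1 = 134217728 - 1 = 134217727.

N(n) = 2N(n-1) + 1, N(1) = 1; N(27) = 134217727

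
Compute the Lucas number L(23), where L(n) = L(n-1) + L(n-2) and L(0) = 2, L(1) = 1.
Computing the sequence terms:
2, 1, 3, 4, 7, 11, 18, 29, 47, 76, 123, 199, 322, 521, 843, 1364, 2207, 3571, 5778, 9349, 15127, 24476, 39603, 64079

64079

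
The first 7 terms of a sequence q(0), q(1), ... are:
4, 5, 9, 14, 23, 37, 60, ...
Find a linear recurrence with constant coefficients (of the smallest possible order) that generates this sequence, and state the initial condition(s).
Look for the lowest-order linear relation among consecutive terms.
Observation: q(n) - 1·q(n-1) - (1)·q(n-2) = 0 holds for the shown terms, and no order-1 relation q(n) = α·q(n-1) + β fits.
Check at n=3: 1·9 + (1)·5 = 14. ✓

q(n) = q(n-1) + q(n-2), q(0) = 4, q(1) = 5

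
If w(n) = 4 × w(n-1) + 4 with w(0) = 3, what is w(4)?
Computing step by step:
w(0) = 3
w(1) = 4 × 3 + 4 = 16
w(2) = 4 × 16 + 4 = 68
w(3) = 4 × 68 + 4 = 276
w(4) = 4 × 276 + 4 = 1108

1108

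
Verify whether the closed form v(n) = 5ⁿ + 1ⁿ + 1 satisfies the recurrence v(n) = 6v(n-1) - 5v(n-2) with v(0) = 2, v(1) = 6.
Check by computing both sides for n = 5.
From the recurrence with v(0) = 2, v(1) = 6:
  v(0) = 2, v(1) = 6, v(2) = 26, v(3) = 126, v(4) = 626, v(5) = 3126
  so the recurrence gives v(5) = 3126.
From the proposed closed form v(n) = 5ⁿ + 1ⁿ + 1:
  v(5) = 3127.
The recurrence gives 3126 but the closed form gives 3127, so the closed form does not satisfy the recurrence.

No, the closed form is incorrect.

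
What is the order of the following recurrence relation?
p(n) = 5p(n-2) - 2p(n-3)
The order is the largest lag k for which p(n-k) appears. Here the deepest term is p(n-3), so the order is 3.

Order 3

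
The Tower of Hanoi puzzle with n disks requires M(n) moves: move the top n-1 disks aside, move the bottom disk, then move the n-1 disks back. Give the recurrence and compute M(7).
Moving n disks = move the top n-1 disks aside (M(n-1) moves) + move the largest disk (1 move) + move the n-1 disks back on top (M(n-1) moves), so M(n) = 2M(n-1) + 1, with M(1) = 1 (a single disk takes one move).
First terms: 1, 3, 7, 15, 31, 63, … — each is one less than a power of 2. Indeed M(n) + 1 = 2(M(n-1) + 1) with M(1) + 1 = 2, so M(n) + 1 = 2ⁿ and M(n) = 2ⁿ - 1.
Hence M(7) = 2^7 - 1 = 128 - 1 = 127.

M(n) = 2M(n-1) + 1, M(1) = 1; M(7) = 127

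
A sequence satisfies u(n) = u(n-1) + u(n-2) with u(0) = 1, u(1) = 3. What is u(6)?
Computing the sequence terms:
1, 3, 4, 7, 11, 18, 29

29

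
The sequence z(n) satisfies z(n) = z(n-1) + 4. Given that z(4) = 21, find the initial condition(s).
z(4) = z(0) + 4·4, so z(0) = 21 - 16 = 5.

z(0) = 5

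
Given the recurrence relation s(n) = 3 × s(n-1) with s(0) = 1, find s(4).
Computing step by step:
s(0) = 1
s(1) = 3 × 1 = 3
s(2) = 3 × 3 = 9
s(3) = 3 × 9 = 27
s(4) = 3 × 27 = 81

81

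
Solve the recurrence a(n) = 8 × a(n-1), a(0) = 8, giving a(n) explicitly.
Recurrence: a(n) = 8 × a(n-1), initial: a(0) = 8.
Each term is 8 times the previous, so this is geometric with ratio 8. After n steps: a(n) = a(0)·8ⁿ = 8·8ⁿ.

a(n) = 8·8ⁿ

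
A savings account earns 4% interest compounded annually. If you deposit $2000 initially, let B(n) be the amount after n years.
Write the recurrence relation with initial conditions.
Each year the balance grows by 4%, i.e. is multiplied by 1 + 4/100 = 1.04, so B(n) = 1.04 × B(n-1). The initial deposit gives B(0) = 2000.
Unrolling gives the closed form B(n) = 2000 × (1.04)ⁿ.

B(n) = 1.04 × B(n-1), B(0) = 2000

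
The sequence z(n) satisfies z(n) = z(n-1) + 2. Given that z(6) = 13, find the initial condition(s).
z(6) = z(0) + 6·2, so z(0) = 13 - 12 = 1.

z(0) = 1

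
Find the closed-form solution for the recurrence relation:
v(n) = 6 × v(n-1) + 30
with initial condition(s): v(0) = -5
Recurrence: v(n) = 6 × v(n-1) + 30, initial: v(0) = -5.
Try v(n) = A·6ⁿ + C. Substituting: A·6ⁿ + C = 6(A·6ⁿ⁻¹ + C) + 30 = A·6ⁿ + 6C + 30, so C = 6C + 30, giving C = -6. Then v(0) = A - 6 = -5 gives A = 1.

v(n) = 6ⁿ - 6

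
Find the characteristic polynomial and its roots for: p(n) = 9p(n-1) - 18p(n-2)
Substitute p(n) = rⁿ and divide through by rⁿ⁻²: r² - 9r + 18 = 0
Factor: (r - 6)(r - 3) = 0, so r = 6, 3.
General solution: p(n) = A·6ⁿ + B·3ⁿ

Characteristic: r² - 9r + 18 = 0, Roots: r = 6, 3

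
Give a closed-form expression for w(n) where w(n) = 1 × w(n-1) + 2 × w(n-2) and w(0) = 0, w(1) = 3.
Recurrence: w(n) = 1 × w(n-1) + 2 × w(n-2), initial: w(0) = 0, w(1) = 3.
Characteristic equation: r² - 1r - 2 = 0, which factors as (r - 2)(r + 1) = 0, so r = 2, -1. General solution w(n) = A·2ⁿ + B·(-1)ⁿ. From w(0) = 0: A + B = 0. From w(1) = 3: 2A - 1B = 3. Solving gives A = 1, B = -1.

w(n) = 2ⁿ - (-1)ⁿ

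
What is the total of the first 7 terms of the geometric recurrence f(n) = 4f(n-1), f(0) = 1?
Computing the sequence terms: 1, 4, 16, 64, 256, 1024, 4096
Adding these values together:

5461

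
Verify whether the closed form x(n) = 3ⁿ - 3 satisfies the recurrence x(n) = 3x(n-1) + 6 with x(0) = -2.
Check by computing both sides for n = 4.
From the recurrence with x(0) = -2:
  x(0) = -2, x(1) = 0, x(2) = 6, x(3) = 24, x(4) = 78
  so the recurrence gives x(4) = 78.
From the proposed closed form x(n) = 3ⁿ - 3:
  x(4) = 78.
Both sides give 78 at n = 4, and the initial condition(s) match, so the closed form is consistent.

Yes, the closed form is correct.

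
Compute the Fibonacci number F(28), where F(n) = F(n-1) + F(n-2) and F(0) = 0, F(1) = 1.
Computing the sequence terms:
0, 1, 1, 2, 3, 5, 8, 13, 21, 34, 55, 89, 144, 233, 377, 610, 987, 1597, 2584, 4181, 6765, 10946, 17711, 28657, 46368, 75025, 121393, 196418, 317811

317811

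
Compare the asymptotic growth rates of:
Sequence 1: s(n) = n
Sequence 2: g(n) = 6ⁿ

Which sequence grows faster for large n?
Comparing growth rates:
Growth-rate hierarchy: log n ≺ any polynomial ≺ any exponential cⁿ (c>1) ≺ n! ≺ nⁿ.
exponential base 6 dominates polynomial degree 1 asymptotically.

g(n) grows faster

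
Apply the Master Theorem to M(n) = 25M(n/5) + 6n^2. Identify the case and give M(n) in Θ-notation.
Master Theorem template: M(n) = a·M(n/b) + f(n).
Here: a=25, b=5, f(n)=6n^2
Compute log_b(a) = log_5(25) = 2.
f(n) = 6n^2 = Θ(n^2). Case 2: M(n) = Θ(n^2 log n).

Case 2: M(n) = Θ(n^2 log n)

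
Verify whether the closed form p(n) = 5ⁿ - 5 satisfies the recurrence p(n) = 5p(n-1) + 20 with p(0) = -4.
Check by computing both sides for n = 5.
From the recurrence with p(0) = -4:
  p(0) = -4, p(1) = 0, p(2) = 20, p(3) = 120, p(4) = 620, p(5) = 3120
  so the recurrence gives p(5) = 3120.
From the proposed closed form p(n) = 5ⁿ - 5:
  p(5) = 3120.
Both sides give 3120 at n = 5, and the initial condition(s) match, so the closed form is consistent.

Yes, the closed form is correct.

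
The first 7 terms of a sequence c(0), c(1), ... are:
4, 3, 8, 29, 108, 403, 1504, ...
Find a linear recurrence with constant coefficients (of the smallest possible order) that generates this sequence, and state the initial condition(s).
Look for the lowest-order linear relation among consecutive terms.
Observation: c(n) - 4·c(n-1) - (-1)·c(n-2) = 0 holds for the shown terms, and no order-1 relation c(n) = α·c(n-1) + β fits.
Check at n=3: 4·8 + (-1)·3 = 29. ✓

c(n) = 4c(n-1) - c(n-2), c(0) = 4, c(1) = 3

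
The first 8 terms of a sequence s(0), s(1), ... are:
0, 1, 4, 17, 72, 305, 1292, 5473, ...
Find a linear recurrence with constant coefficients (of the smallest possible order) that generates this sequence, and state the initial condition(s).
Look for the lowest-order linear relation among consecutive terms.
Observation: s(n) - 4·s(n-1) - (1)·s(n-2) = 0 holds for the shown terms, and no order-1 relation s(n) = α·s(n-1) + β fits.
Check at n=3: 4·4 + (1)·1 = 17. ✓

s(n) = 4s(n-1) + s(n-2), s(0) = 0, s(1) = 1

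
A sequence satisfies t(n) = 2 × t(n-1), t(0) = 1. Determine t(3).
Computing step by step:
t(0) = 1
t(1) = 2 × 1 = 2
t(2) = 2 × 2 = 4
t(3) = 2 × 4 = 8

8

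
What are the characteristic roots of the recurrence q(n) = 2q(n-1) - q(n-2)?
Substitute q(n) = rⁿ and divide through by rⁿ⁻²: r² - 2r + 1 = 0
Factor: (r - 1)² = 0, so r = 1 (double root).
General solution: q(n) = (A + Bn)·1ⁿ

Characteristic: r² - 2r + 1 = 0, Roots: r = 1 (double root)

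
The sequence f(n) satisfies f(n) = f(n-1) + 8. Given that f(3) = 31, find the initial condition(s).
f(3) = f(0) + 3·8, so f(0) = 31 - 24 = 7.

f(0) = 7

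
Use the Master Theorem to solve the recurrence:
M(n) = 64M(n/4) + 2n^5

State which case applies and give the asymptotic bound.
Master Theorem template: M(n) = a·M(n/b) + f(n).
Here: a=64, b=4, f(n)=2n^5
Compute log_b(a) = log_4(64) = 3.
f(n) = 2n^5 = Ω(n^(3+ε)) with ε = 2, and the regularity condition holds (a·f(n/b) = (a/b^5)·f(n) with a/b^5 = 4^-2 < 1). Case 3: M(n) = Θ(f(n)) = Θ(n^5).

Case 3: M(n) = Θ(n^5)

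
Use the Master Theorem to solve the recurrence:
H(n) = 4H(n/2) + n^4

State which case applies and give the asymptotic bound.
Master Theorem template: H(n) = a·H(n/b) + f(n).
Here: a=4, b=2, f(n)=n^4
Compute log_b(a) = log_2(4) = 2.
f(n) = n^4 = Ω(n^(2+ε)) with ε = 2, and the regularity condition holds (a·f(n/b) = (a/b^4)·f(n) with a/b^4 = 2^-2 < 1). Case 3: H(n) = Θ(f(n)) = Θ(n^4).

Case 3: H(n) = Θ(n^4)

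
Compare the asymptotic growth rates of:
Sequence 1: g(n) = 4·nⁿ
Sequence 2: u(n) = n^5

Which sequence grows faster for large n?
Comparing growth rates:
Growth-rate hierarchy: log n ≺ any polynomial ≺ any exponential cⁿ (c>1) ≺ n! ≺ nⁿ.
super-exponential nⁿ dominates polynomial degree 5 asymptotically.

g(n) grows faster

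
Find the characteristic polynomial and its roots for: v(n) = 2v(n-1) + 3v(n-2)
Substitute v(n) = rⁿ and divide through by rⁿ⁻²: r² - 2r - 3 = 0
Factor: (r + 1)(r - 3) = 0, so r = -1, 3.
General solution: v(n) = A·(-1)ⁿ + B·3ⁿ

Characteristic: r² - 2r - 3 = 0, Roots: r = -1, 3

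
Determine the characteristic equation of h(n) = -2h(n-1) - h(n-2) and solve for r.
Substitute h(n) = rⁿ and divide through by rⁿ⁻²: r² + 2r + 1 = 0
Factor: (r + 1)² = 0, so r = -1 (double root).
General solution: h(n) = (A + Bn)·(-1)ⁿ

Characteristic: r² + 2r + 1 = 0, Roots: r = -1 (double root)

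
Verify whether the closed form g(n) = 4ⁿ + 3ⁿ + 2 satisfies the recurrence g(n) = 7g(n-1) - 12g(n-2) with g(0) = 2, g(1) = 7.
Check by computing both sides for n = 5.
From the recurrence with g(0) = 2, g(1) = 7:
  g(0) = 2, g(1) = 7, g(2) = 25, g(3) = 91, g(4) = 337, g(5) = 1267
  so the recurrence gives g(5) = 1267.
From the proposed closed form g(n) = 4ⁿ + 3ⁿ + 2:
  g(5) = 1269.
The recurrence gives 1267 but the closed form gives 1269, so the closed form does not satisfy the recurrence.

No, the closed form is incorrect.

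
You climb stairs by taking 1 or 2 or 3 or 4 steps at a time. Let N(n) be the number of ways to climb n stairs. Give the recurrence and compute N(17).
Condition on the size of the last step (1 to 4): before it there were n-1, …, n-4 stairs climbed, and these cases are disjoint, so N(n) = N(n-1) + N(n-2) + N(n-3) + N(n-4) (order-4 linear recurrence).
Initial conditions by direct count (compositions of i into parts ≤ 4): N(1) = 1; N(2) = 2; N(3) = 4; N(4) = 8.
Iterating the recurrence: N(5) = 15, N(6) = 29, N(7) = 56, N(8) = 108, N(9) = 208, N(10) = 401, N(11) = 773, N(12) = 1490, N(13) = 2872, N(14) = 5536, N(15) = 10671, N(16) = 20569, N(17) = 39648.

N(n) = N(n-1) + N(n-2) + N(n-3) + N(n-4), N(1) = 1, N(2) = 2, N(3) = 4, N(4) = 8; N(17) = 39648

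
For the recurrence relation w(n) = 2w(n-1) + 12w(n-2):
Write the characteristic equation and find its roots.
Substitute w(n) = rⁿ and divide through by rⁿ⁻²: r² - 2r - 12 = 0
Discriminant: 2² + 4·12 = 52, not a perfect square, so by the quadratic formula r = (2 ± √52)/2.
General solution: w(n) = A·r₁ⁿ + B·r₂ⁿ where r₁,r₂ = (2 ± √52)/2

Characteristic: r² - 2r - 12 = 0, Roots: r = (2 ± √52)/2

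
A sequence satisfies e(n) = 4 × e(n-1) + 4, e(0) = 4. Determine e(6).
Computing step by step:
e(0) = 4
e(1) = 4 × 4 + 4 = 20
e(2) = 4 × 20 + 4 = 84
e(3) = 4 × 84 + 4 = 340
e(4) = 4 × 340 + 4 = 1364
e(5) = 4 × 1364 + 4 = 5460
e(6) = 4 × 5460 + 4 = 21844

21844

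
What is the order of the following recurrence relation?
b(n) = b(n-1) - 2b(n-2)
The order is the largest lag k for which b(n-k) appears. Here the deepest term is b(n-2), so the order is 2.

Order 2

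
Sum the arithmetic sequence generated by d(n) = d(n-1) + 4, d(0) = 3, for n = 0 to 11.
Computing the sequence terms: 3, 7, 11, 15, 19, 23, 27, 31, 35, 39, 43, 47
Adding these values together:

300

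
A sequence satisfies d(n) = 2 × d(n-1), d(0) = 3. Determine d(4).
Computing step by step:
d(0) = 3
d(1) = 2 × 3 = 6
d(2) = 2 × 6 = 12
d(3) = 2 × 12 = 24
d(4) = 2 × 24 = 48

48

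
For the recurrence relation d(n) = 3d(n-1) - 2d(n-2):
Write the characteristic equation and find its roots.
Substitute d(n) = rⁿ and divide through by rⁿ⁻²: r² - 3r + 2 = 0
Factor: (r - 1)(r - 2) = 0, so r = 1, 2.
General solution: d(n) = A·1ⁿ + B·2ⁿ

Characteristic: r² - 3r + 2 = 0, Roots: r = 1, 2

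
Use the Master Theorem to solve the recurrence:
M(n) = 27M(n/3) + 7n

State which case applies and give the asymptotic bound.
Master Theorem template: M(n) = a·M(n/b) + f(n).
Here: a=27, b=3, f(n)=7n
Compute log_b(a) = log_3(27) = 3.
f(n) = 7n = O(n^(3-ε)) with ε = 2. Case 1: M(n) = Θ(n^log_b(a)) = Θ(n^3).

Case 1: M(n) = Θ(n^3)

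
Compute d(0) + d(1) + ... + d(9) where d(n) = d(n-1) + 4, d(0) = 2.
Computing the sequence terms: 2, 6, 10, 14, 18, 22, 26, 30, 34, 38
Adding these values together:

200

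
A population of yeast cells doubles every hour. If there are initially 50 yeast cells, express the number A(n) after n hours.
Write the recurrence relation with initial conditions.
Each hour multiplies the count by 2, so the count after n hours depends only on the count after n-1 hours: A(n) = 2 × A(n-1). The starting count gives A(0) = 50.
Unrolling n times gives the closed form A(n) = 50 × 2ⁿ.

A(n) = 2 × A(n-1), A(0) = 50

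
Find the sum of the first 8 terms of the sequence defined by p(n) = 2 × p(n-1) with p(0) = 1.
Computing the sequence terms: 1, 2, 4, 8, 16, 32, 64, 128
Adding these values together:

255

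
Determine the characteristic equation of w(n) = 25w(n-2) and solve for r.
Substitute w(n) = rⁿ and divide through by rⁿ⁻²: r² - 25 = 0
Factor: (r - 5)(r + 5) = 0, so r = 5, -5.
General solution: w(n) = A·5ⁿ + B·(-5)ⁿ

Characteristic: r² - 25 = 0, Roots: r = 5, -5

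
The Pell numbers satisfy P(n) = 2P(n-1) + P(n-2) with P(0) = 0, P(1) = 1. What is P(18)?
Computing the sequence terms:
0, 1, 2, 5, 12, 29, 70, 169, 408, 985, 2378, 5741, 13860, 33461, 80782, 195025, 470832, 1136689, 2744210

2744210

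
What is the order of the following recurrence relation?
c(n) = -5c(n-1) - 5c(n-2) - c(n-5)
The order is the largest lag k for which c(n-k) appears. Here the deepest term is c(n-5), so the order is 5.

Order 5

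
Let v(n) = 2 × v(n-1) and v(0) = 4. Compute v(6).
Computing step by step:
v(0) = 4
v(1) = 2 × 4 = 8
v(2) = 2 × 8 = 16
v(3) = 2 × 16 = 32
v(4) = 2 × 32 = 64
v(5) = 2 × 64 = 128
v(6) = 2 × 128 = 256

256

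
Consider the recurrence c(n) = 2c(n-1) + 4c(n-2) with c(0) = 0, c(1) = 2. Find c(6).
Computing the sequence terms:
0, 2, 4, 16, 48, 160, 512

512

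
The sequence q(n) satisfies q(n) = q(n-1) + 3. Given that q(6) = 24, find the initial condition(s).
q(6) = q(0) + 6·3, so q(0) = 24 - 18 = 6.

q(0) = 6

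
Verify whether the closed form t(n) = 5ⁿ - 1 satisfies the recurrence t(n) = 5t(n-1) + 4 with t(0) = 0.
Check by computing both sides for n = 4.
From the recurrence with t(0) = 0:
  t(0) = 0, t(1) = 4, t(2) = 24, t(3) = 124, t(4) = 624
  so the recurrence gives t(4) = 624.
From the proposed closed form t(n) = 5ⁿ - 1:
  t(4) = 624.
Both sides give 624 at n = 4, and the initial condition(s) match, so the closed form is consistent.

Yes, the closed form is correct.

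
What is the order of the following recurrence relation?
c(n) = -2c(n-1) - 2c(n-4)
The order is the largest lag k for which c(n-k) appears. Here the deepest term is c(n-4), so the order is 4.

Order 4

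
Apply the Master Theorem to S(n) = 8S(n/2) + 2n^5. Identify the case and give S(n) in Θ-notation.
Master Theorem template: S(n) = a·S(n/b) + f(n).
Here: a=8, b=2, f(n)=2n^5
Compute log_b(a) = log_2(8) = 3.
f(n) = 2n^5 = Ω(n^(3+ε)) with ε = 2, and the regularity condition holds (a·f(n/b) = (a/b^5)·f(n) with a/b^5 = 2^-2 < 1). Case 3: S(n) = Θ(f(n)) = Θ(n^5).

Case 3: S(n) = Θ(n^5)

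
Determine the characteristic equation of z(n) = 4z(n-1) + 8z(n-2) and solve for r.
Substitute z(n) = rⁿ and divide through by rⁿ⁻²: r² - 4r - 8 = 0
Discriminant: 4² + 4·8 = 48, not a perfect square, so by the quadratic formula r = (4 ± √48)/2.
General solution: z(n) = A·r₁ⁿ + B·r₂ⁿ where r₁,r₂ = (4 ± √48)/2

Characteristic: r² - 4r - 8 = 0, Roots: r = (4 ± √48)/2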